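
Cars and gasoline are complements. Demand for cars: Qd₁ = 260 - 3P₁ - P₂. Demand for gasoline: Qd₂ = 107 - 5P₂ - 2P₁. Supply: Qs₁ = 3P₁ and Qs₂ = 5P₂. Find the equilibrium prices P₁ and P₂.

P₁ = 2493/58, P₂ = 61/29

Market 1: 260 - 3P₁ - P₂ = 3P₁ → 6P₁ + P₂ = 260.
Market 2: 10P₂ + 2P₁ = 107.
Eliminating P₂: 10×(1) − 1×(2) gives 58P₁ = 2493, so P₁ = 2493/58.
Back-substitute into (2): P₂ = (107 − 2×2493/58) / 10 = 61/29.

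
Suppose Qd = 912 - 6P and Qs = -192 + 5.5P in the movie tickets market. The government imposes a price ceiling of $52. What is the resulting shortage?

Shortage = 506

Equilibrium price would be P* = 96, so the ceiling at 52 binds.
At P = 52: Qd = 912 − 6(52) = 600, Qs = -192 + 5.5(52) = 94.
Shortage = 600 − 94 = 506.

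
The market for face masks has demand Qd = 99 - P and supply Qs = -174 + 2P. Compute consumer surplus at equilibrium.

Consumer surplus = 32

Equilibrium: 99 - P = -174 + 2P gives P* = 91, Q* = 8.
Demand choke price (Qd = 0): P = 99.
CS = ½(99 − 91)(8) = 32.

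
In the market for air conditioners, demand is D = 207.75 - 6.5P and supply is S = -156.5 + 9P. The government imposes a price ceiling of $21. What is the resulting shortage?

Equilibrium price would be P* = 23.5, so the ceiling at 21 binds.
At P = 21: D = 207.75 − 6.5(21) = 71.25, S = -156.5 + 9(21) = 32.5.
Shortage = 71.25 − 32.5 = 38.75.

Shortage = 38.75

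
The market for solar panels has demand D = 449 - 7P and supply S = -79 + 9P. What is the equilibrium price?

P* = 33

Set D = S: 449 - 7P = -79 + 9P.
528 = 16P, so P* = 33.
Q* = 449 − 7(33) = 218.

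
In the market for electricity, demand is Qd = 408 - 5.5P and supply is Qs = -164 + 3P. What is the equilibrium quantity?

Q* = 644/17

Set Qd = Qs: 408 - 5.5P = -164 + 3P.
572 = 8.5P, so P* = 1144/17.
Q* = 408 − 5.5(1144/17) = 644/17.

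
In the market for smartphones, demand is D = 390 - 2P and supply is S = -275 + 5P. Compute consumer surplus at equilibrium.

Consumer surplus = 10000

Equilibrium: 390 - 2P = -275 + 5P gives P* = 95, Q* = 200.
Demand choke price (D = 0): P = 195.
CS = ½(195 − 95)(200) = 10000.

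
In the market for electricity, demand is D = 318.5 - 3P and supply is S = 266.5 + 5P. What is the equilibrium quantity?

Q* = 299

Set D = S: 318.5 - 3P = 266.5 + 5P.
52 = 8P, so P* = 6.5.
Q* = 318.5 − 3(6.5) = 299.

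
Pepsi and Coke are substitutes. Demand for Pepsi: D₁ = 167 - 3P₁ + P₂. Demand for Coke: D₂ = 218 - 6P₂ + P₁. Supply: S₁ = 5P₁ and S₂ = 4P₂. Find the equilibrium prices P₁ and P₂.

P₁ = 1888/79, P₂ = 1911/79

Market 1: 167 - 3P₁ + P₂ = 5P₁ → 8P₁ - P₂ = 167.
Market 2: 10P₂ - P₁ = 218.
Eliminating P₂: 10×(1) + 1×(2) gives 79P₁ = 1888, so P₁ = 1888/79.
Back-substitute into (2): P₂ = (218 + 1×1888/79) / 10 = 1911/79.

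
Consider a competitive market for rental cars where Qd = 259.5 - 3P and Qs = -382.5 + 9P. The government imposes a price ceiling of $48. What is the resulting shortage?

Shortage = 66

Equilibrium price would be P* = 53.5, so the ceiling at 48 binds.
At P = 48: Qd = 259.5 − 3(48) = 115.5, Qs = -382.5 + 9(48) = 49.5.
Shortage = 115.5 − 49.5 = 66.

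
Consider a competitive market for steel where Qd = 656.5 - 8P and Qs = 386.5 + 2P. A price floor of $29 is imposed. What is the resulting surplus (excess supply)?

Surplus = 20

Equilibrium price would be P* = 27, so the floor at 29 binds.
At P = 29: Qd = 424.5, Qs = 444.5.
Surplus = 444.5 − 424.5 = 20.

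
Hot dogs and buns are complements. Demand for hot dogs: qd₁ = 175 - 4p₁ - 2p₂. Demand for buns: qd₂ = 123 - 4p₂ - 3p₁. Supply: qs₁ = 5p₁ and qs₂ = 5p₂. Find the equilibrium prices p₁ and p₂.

Market 1: 175 - 4p₁ - 2p₂ = 5p₁ → 9p₁ + 2p₂ = 175.
Market 2: 9p₂ + 3p₁ = 123.
Eliminating p₂: 9×(1) − 2×(2) gives 75p₁ = 1329, so p₁ = 17.72.
Back-substitute into (2): p₂ = (123 − 3×17.72) / 9 = 7.76.

p₁ = 17.72, p₂ = 7.76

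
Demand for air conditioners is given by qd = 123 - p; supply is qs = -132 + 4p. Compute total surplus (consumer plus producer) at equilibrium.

Equilibrium: 123 - p = -132 + 4p gives p* = 51, q* = 72.
Demand choke price: p = 123; supply starts at p = 33.
CS = ½(123 − 51)(72) = 2592; PS = ½(51 − 33)(72) = 648.

Total surplus = 3240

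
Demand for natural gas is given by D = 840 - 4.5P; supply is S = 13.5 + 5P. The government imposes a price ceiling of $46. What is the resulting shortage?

Shortage = 389.5

Equilibrium price would be P* = 87, so the ceiling at 46 binds.
At P = 46: D = 840 − 4.5(46) = 633, S = 13.5 + 5(46) = 243.5.
Shortage = 633 − 243.5 = 389.5.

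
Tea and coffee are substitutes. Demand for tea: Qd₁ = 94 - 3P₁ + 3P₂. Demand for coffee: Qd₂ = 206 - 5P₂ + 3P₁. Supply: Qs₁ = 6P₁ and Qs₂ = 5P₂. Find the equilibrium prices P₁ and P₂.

Market 1: 94 - 3P₁ + 3P₂ = 6P₁ → 9P₁ - 3P₂ = 94.
Market 2: 10P₂ - 3P₁ = 206.
Eliminating P₂: 10×(1) + 3×(2) gives 81P₁ = 1558, so P₁ = 1558/81.
Back-substitute into (2): P₂ = (206 + 3×1558/81) / 10 = 712/27.

P₁ = 1558/81, P₂ = 712/27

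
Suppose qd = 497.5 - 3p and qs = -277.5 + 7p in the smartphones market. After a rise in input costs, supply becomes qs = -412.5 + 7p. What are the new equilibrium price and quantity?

p' = 91, q' = 224.5

Original equilibrium: p* = 77.5, q* = 265.
New equilibrium: 497.5 - 3p = -412.5 + 7p, so 910 = 10p and p' = 91; q' = 497.5 − 3(91) = 224.5.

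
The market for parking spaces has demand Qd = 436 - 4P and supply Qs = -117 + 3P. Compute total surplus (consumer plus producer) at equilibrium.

Equilibrium: 436 - 4P = -117 + 3P gives P* = 79, Q* = 120.
Demand choke price: P = 109; supply starts at P = 39.
CS = ½(109 − 79)(120) = 1800; PS = ½(79 − 39)(120) = 2400.

Total surplus = 4200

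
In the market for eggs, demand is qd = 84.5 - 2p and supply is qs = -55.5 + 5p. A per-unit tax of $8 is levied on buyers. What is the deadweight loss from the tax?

Pre-tax equilibrium: p* = 20, q* = 44.5.
Tax on buyers shifts demand to qd = 84.5 − 2(p + 8) = 68.5 - 2p.
68.5 - 2p = -55.5 + 5p gives seller price ps = 124/7; buyers pay pb = 124/7 + 8 = 180/7.
New quantity: q = 84.5 − 2(180/7) = 463/14.
DWL = ½ × 8 × (44.5 − 463/14) = 320/7.

Deadweight loss = 320/7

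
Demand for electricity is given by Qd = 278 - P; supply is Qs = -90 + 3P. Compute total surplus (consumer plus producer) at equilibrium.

Total surplus = 23064

Equilibrium: 278 - P = -90 + 3P gives P* = 92, Q* = 186.
Demand choke price: P = 278; supply starts at P = 30.
CS = ½(278 − 92)(186) = 17298; PS = ½(92 − 30)(186) = 5766.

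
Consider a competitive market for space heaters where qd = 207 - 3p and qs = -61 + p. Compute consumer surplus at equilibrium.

Consumer surplus = 6

Equilibrium: 207 - 3p = -61 + p gives p* = 67, q* = 6.
Demand choke price (qd = 0): p = 69.
CS = ½(69 − 67)(6) = 6.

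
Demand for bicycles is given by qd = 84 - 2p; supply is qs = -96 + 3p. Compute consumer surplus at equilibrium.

Consumer surplus = 36

Equilibrium: 84 - 2p = -96 + 3p gives p* = 36, q* = 12.
Demand choke price (qd = 0): p = 42.
CS = ½(42 − 36)(12) = 36.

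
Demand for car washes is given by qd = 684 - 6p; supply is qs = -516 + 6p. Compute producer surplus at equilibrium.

Equilibrium: 684 - 6p = -516 + 6p gives p* = 100, q* = 84.
Supply starts at p = 86 (where qs = 0).
PS = ½(100 − 86)(84) = 588.

Producer surplus = 588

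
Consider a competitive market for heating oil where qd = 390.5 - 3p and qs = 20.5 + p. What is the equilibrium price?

p* = 92.5

Set qd = qs: 390.5 - 3p = 20.5 + p.
370 = 4p, so p* = 92.5.
q* = 390.5 − 3(92.5) = 113.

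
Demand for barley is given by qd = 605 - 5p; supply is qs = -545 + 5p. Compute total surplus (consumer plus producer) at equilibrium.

Equilibrium: 605 - 5p = -545 + 5p gives p* = 115, q* = 30.
Demand choke price: p = 121; supply starts at p = 109.
CS = ½(121 − 115)(30) = 90; PS = ½(115 − 109)(30) = 90.

Total surplus = 180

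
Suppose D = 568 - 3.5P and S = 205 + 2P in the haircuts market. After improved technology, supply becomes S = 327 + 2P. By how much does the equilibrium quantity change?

ΔQ = 854/11

Original equilibrium: P* = 66, Q* = 337.
New equilibrium: 568 - 3.5P = 327 + 2P, so 241 = 5.5P and P' = 482/11; Q' = 568 − 3.5(482/11) = 4561/11.
Change in quantity: 4561/11 − 337 = 854/11.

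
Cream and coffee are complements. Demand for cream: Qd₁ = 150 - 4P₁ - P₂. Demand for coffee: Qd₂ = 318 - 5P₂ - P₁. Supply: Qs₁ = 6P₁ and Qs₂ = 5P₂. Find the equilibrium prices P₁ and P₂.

Market 1: 150 - 4P₁ - P₂ = 6P₁ → 10P₁ + P₂ = 150.
Market 2: 10P₂ + P₁ = 318.
Eliminating P₂: 10×(1) − 1×(2) gives 99P₁ = 1182, so P₁ = 394/33.
Back-substitute into (2): P₂ = (318 − 1×394/33) / 10 = 1010/33.

P₁ = 394/33, P₂ = 1010/33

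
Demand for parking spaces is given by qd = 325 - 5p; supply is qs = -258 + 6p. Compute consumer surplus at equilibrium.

Consumer surplus = 360

Equilibrium: 325 - 5p = -258 + 6p gives p* = 53, q* = 60.
Demand choke price (qd = 0): p = 65.
CS = ½(65 − 53)(60) = 360.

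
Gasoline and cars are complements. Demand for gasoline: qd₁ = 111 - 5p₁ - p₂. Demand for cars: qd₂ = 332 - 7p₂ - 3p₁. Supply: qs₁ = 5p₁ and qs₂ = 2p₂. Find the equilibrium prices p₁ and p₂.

p₁ = 23/3, p₂ = 103/3

Market 1: 111 - 5p₁ - p₂ = 5p₁ → 10p₁ + p₂ = 111.
Market 2: 9p₂ + 3p₁ = 332.
Eliminating p₂: 9×(1) − 1×(2) gives 87p₁ = 667, so p₁ = 23/3.
Back-substitute into (2): p₂ = (332 − 3×23/3) / 9 = 103/3.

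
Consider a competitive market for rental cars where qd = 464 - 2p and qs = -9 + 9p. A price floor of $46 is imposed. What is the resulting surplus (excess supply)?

Equilibrium price would be p* = 43, so the floor at 46 binds.
At p = 46: qd = 372, qs = 405.
Surplus = 405 − 372 = 33.

Surplus = 33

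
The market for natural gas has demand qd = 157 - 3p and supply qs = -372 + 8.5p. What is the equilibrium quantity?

q* = 19

Set qd = qs: 157 - 3p = -372 + 8.5p.
529 = 11.5p, so p* = 46.
q* = 157 − 3(46) = 19.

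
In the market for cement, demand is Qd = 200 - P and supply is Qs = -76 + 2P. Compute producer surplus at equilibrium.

Equilibrium: 200 - P = -76 + 2P gives P* = 92, Q* = 108.
Supply starts at P = 38 (where Qs = 0).
PS = ½(92 − 38)(108) = 2916.

Producer surplus = 2916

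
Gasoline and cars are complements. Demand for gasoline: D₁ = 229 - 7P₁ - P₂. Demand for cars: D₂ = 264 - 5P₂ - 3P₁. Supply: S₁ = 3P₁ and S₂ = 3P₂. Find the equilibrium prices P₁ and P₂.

P₁ = 224/11, P₂ = 279/11

Market 1: 229 - 7P₁ - P₂ = 3P₁ → 10P₁ + P₂ = 229.
Market 2: 8P₂ + 3P₁ = 264.
Eliminating P₂: 8×(1) − 1×(2) gives 77P₁ = 1568, so P₁ = 224/11.
Back-substitute into (2): P₂ = (264 − 3×224/11) / 8 = 279/11.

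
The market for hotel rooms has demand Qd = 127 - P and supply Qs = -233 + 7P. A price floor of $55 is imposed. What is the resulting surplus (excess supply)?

Equilibrium price would be P* = 45, so the floor at 55 binds.
At P = 55: Qd = 72, Qs = 152.
Surplus = 152 − 72 = 80.

Surplus = 80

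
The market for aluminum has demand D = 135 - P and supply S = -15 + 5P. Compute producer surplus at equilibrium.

Equilibrium: 135 - P = -15 + 5P gives P* = 25, Q* = 110.
Supply starts at P = 3 (where S = 0).
PS = ½(25 − 3)(110) = 1210.

Producer surplus = 1210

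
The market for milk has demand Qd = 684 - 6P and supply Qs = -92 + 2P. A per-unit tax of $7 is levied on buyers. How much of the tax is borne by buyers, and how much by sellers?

Pre-tax equilibrium: P* = 97, Q* = 102.
Tax on buyers shifts demand to Qd = 684 − 6(P + 7) = 642 - 6P.
642 - 6P = -92 + 2P gives seller price Ps = 91.75; buyers pay Pb = 91.75 + 7 = 98.75.
New quantity: Q = 684 − 6(98.75) = 91.5.
Buyer burden = 98.75 − 97 = 1.75; seller burden = 97 − 91.75 = 5.25.

Buyers bear $1.75, sellers bear $5.25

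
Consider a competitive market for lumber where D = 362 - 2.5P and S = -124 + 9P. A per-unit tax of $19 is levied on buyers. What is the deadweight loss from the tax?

Deadweight loss = 16245/46

Pre-tax equilibrium: P* = 972/23, Q* = 5896/23.
Tax on buyers shifts demand to D = 362 − 2.5(P + 19) = 314.5 - 2.5P.
314.5 - 2.5P = -124 + 9P gives seller price Ps = 877/23; buyers pay Pb = 877/23 + 19 = 1314/23.
New quantity: Q = 362 − 2.5(1314/23) = 5041/23.
DWL = ½ × 19 × (5896/23 − 5041/23) = 16245/46.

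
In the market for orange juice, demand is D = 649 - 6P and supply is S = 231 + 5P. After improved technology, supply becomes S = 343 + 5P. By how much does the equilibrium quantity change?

Original equilibrium: P* = 38, Q* = 421.
New equilibrium: 649 - 6P = 343 + 5P, so 306 = 11P and P' = 306/11; Q' = 649 − 6(306/11) = 5303/11.
Change in quantity: 5303/11 − 421 = 672/11.

ΔQ = 672/11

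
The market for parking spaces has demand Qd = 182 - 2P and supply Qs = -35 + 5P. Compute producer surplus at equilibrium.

Equilibrium: 182 - 2P = -35 + 5P gives P* = 31, Q* = 120.
Supply starts at P = 7 (where Qs = 0).
PS = ½(31 − 7)(120) = 1440.

Producer surplus = 1440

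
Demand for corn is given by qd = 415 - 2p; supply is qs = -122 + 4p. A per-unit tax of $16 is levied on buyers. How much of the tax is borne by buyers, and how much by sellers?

Pre-tax equilibrium: p* = 89.5, q* = 236.
Tax on buyers shifts demand to qd = 415 − 2(p + 16) = 383 - 2p.
383 - 2p = -122 + 4p gives seller price ps = 505/6; buyers pay pb = 505/6 + 16 = 601/6.
New quantity: q = 415 − 2(601/6) = 644/3.
Buyer burden = 601/6 − 89.5 = 32/3; seller burden = 89.5 − 505/6 = 16/3.

Buyers bear 32/3, sellers bear 16/3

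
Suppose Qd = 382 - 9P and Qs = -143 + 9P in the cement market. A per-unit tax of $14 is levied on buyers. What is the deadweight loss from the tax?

Deadweight loss = 441

Pre-tax equilibrium: P* = 175/6, Q* = 119.5.
Tax on buyers shifts demand to Qd = 382 − 9(P + 14) = 256 - 9P.
256 - 9P = -143 + 9P gives seller price Ps = 133/6; buyers pay Pb = 133/6 + 14 = 217/6.
New quantity: Q = 382 − 9(217/6) = 56.5.
DWL = ½ × 14 × (119.5 − 56.5) = 441.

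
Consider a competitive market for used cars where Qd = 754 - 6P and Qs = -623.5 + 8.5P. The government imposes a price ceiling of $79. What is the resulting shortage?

Shortage = 232

Equilibrium price would be P* = 95, so the ceiling at 79 binds.
At P = 79: Qd = 754 − 6(79) = 280, Qs = -623.5 + 8.5(79) = 48.
Shortage = 280 − 48 = 232.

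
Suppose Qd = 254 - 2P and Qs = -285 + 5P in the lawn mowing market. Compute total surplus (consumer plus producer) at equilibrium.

Total surplus = 3500

Equilibrium: 254 - 2P = -285 + 5P gives P* = 77, Q* = 100.
Demand choke price: P = 127; supply starts at P = 57.
CS = ½(127 − 77)(100) = 2500; PS = ½(77 − 57)(100) = 1000.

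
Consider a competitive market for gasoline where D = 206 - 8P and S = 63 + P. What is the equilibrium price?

P* = 143/9

Set D = S: 206 - 8P = 63 + P.
143 = 9P, so P* = 143/9.
Q* = 206 − 8(143/9) = 710/9.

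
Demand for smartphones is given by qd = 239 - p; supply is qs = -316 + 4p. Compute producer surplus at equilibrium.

Equilibrium: 239 - p = -316 + 4p gives p* = 111, q* = 128.
Supply starts at p = 79 (where qs = 0).
PS = ½(111 − 79)(128) = 2048.

Producer surplus = 2048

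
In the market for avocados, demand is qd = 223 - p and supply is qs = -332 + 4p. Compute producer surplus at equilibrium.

Producer surplus = 1568

Equilibrium: 223 - p = -332 + 4p gives p* = 111, q* = 112.
Supply starts at p = 83 (where qs = 0).
PS = ½(111 − 83)(112) = 1568.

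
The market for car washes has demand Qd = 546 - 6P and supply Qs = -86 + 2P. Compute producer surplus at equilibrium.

Producer surplus = 1296

Equilibrium: 546 - 6P = -86 + 2P gives P* = 79, Q* = 72.
Supply starts at P = 43 (where Qs = 0).
PS = ½(79 − 43)(72) = 1296.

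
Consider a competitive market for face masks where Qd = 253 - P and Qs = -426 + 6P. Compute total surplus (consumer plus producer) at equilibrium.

Equilibrium: 253 - P = -426 + 6P gives P* = 97, Q* = 156.
Demand choke price: P = 253; supply starts at P = 71.
CS = ½(253 − 97)(156) = 12168; PS = ½(97 − 71)(156) = 2028.

Total surplus = 14196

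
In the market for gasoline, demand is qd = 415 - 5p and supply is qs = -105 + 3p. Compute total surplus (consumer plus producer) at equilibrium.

Total surplus = 2160

Equilibrium: 415 - 5p = -105 + 3p gives p* = 65, q* = 90.
Demand choke price: p = 83; supply starts at p = 35.
CS = ½(83 − 65)(90) = 810; PS = ½(65 − 35)(90) = 1350.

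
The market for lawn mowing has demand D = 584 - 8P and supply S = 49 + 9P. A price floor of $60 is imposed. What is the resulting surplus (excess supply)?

Equilibrium price would be P* = 535/17, so the floor at 60 binds.
At P = 60: D = 104, S = 589.
Surplus = 589 − 104 = 485.

Surplus = 485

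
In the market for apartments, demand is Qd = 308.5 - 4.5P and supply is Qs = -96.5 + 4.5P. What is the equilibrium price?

P* = 45

Set Qd = Qs: 308.5 - 4.5P = -96.5 + 4.5P.
405 = 9P, so P* = 45.
Q* = 308.5 − 4.5(45) = 106.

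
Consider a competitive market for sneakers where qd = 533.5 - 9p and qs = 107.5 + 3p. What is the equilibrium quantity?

Set qd = qs: 533.5 - 9p = 107.5 + 3p.
426 = 12p, so p* = 35.5.
q* = 533.5 − 9(35.5) = 214.

q* = 214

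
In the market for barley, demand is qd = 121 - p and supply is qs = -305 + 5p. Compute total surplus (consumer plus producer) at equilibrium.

Equilibrium: 121 - p = -305 + 5p gives p* = 71, q* = 50.
Demand choke price: p = 121; supply starts at p = 61.
CS = ½(121 − 71)(50) = 1250; PS = ½(71 − 61)(50) = 250.

Total surplus = 1500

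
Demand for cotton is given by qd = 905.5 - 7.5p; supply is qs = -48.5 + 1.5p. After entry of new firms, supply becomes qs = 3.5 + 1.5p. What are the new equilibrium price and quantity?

Original equilibrium: p* = 106, q* = 110.5.
New equilibrium: 905.5 - 7.5p = 3.5 + 1.5p, so 902 = 9p and p' = 902/9; q' = 905.5 − 7.5(902/9) = 923/6.

p' = 902/9, q' = 923/6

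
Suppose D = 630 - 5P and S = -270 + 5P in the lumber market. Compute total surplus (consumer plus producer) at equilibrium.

Equilibrium: 630 - 5P = -270 + 5P gives P* = 90, Q* = 180.
Demand choke price: P = 126; supply starts at P = 54.
CS = ½(126 − 90)(180) = 3240; PS = ½(90 − 54)(180) = 3240.

Total surplus = 6480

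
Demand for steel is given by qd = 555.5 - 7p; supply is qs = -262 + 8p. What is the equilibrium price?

Set qd = qs: 555.5 - 7p = -262 + 8p.
817.5 = 15p, so p* = 54.5.
q* = 555.5 − 7(54.5) = 174.

p* = 54.5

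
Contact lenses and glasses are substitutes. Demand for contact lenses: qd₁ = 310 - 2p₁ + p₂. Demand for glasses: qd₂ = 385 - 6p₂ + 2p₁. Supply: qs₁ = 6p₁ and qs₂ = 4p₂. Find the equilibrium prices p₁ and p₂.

Market 1: 310 - 2p₁ + p₂ = 6p₁ → 8p₁ - p₂ = 310.
Market 2: 10p₂ - 2p₁ = 385.
Eliminating p₂: 10×(1) + 1×(2) gives 78p₁ = 3485, so p₁ = 3485/78.
Back-substitute into (2): p₂ = (385 + 2×3485/78) / 10 = 1850/39.

p₁ = 3485/78, p₂ = 1850/39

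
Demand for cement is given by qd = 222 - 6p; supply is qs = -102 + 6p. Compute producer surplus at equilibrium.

Equilibrium: 222 - 6p = -102 + 6p gives p* = 27, q* = 60.
Supply starts at p = 17 (where qs = 0).
PS = ½(27 − 17)(60) = 300.

Producer surplus = 300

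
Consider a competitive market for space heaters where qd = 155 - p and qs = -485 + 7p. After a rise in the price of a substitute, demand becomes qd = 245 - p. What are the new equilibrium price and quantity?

p' = 91.25, q' = 153.75

Original equilibrium: p* = 80, q* = 75.
New equilibrium: 245 - p = -485 + 7p, so 730 = 8p and p' = 91.25; q' = 245 − 1(91.25) = 153.75.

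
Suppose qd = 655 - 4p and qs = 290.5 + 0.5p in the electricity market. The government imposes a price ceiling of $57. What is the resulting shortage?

Equilibrium price would be p* = 81, so the ceiling at 57 binds.
At p = 57: qd = 655 − 4(57) = 427, qs = 290.5 + 0.5(57) = 319.
Shortage = 427 − 319 = 108.

Shortage = 108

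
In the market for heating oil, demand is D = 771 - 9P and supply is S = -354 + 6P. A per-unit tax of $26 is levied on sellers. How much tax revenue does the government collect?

Tax revenue = 62.4

Pre-tax equilibrium: P* = 75, Q* = 96.
Tax on sellers shifts supply to S = -354 + 6(P − 26) = -510 + 6P.
771 - 9P = -510 + 6P gives buyer price Pb = 85.4; sellers receive Ps = 85.4 − 26 = 59.4.
New quantity: Q = 771 − 9(85.4) = 2.4.
Revenue = 26 × 2.4 = 62.4.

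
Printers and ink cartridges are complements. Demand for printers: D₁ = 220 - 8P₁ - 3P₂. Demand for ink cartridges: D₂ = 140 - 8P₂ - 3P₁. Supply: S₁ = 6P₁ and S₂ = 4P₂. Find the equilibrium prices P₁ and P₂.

Market 1: 220 - 8P₁ - 3P₂ = 6P₁ → 14P₁ + 3P₂ = 220.
Market 2: 12P₂ + 3P₁ = 140.
Eliminating P₂: 12×(1) − 3×(2) gives 159P₁ = 2220, so P₁ = 740/53.
Back-substitute into (2): P₂ = (140 − 3×740/53) / 12 = 1300/159.

P₁ = 740/53, P₂ = 1300/159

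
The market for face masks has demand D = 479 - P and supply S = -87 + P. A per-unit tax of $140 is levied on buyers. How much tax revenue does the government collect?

Pre-tax equilibrium: P* = 283, Q* = 196.
Tax on buyers shifts demand to D = 479 − 1(P + 140) = 339 - P.
339 - P = -87 + P gives seller price Ps = 213; buyers pay Pb = 213 + 140 = 353.
New quantity: Q = 479 − 1(353) = 126.
Revenue = 140 × 126 = 17640.

Tax revenue = 17640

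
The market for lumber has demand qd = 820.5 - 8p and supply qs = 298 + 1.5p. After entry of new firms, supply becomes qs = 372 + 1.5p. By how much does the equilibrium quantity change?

Original equilibrium: p* = 55, q* = 380.5.
New equilibrium: 820.5 - 8p = 372 + 1.5p, so 448.5 = 9.5p and p' = 897/19; q' = 820.5 − 8(897/19) = 16827/38.
Change in quantity: 16827/38 − 380.5 = 1184/19.

Δq = 1184/19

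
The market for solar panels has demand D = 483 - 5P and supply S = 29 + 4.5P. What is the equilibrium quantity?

Q* = 4637/19

Set D = S: 483 - 5P = 29 + 4.5P.
454 = 9.5P, so P* = 908/19.
Q* = 483 − 5(908/19) = 4637/19.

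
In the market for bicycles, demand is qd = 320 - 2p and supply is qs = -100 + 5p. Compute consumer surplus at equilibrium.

Equilibrium: 320 - 2p = -100 + 5p gives p* = 60, q* = 200.
Demand choke price (qd = 0): p = 160.
CS = ½(160 − 60)(200) = 10000.

Consumer surplus = 10000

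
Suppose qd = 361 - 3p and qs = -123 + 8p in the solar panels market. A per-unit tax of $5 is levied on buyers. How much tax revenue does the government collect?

Pre-tax equilibrium: p* = 44, q* = 229.
Tax on buyers shifts demand to qd = 361 − 3(p + 5) = 346 - 3p.
346 - 3p = -123 + 8p gives seller price ps = 469/11; buyers pay pb = 469/11 + 5 = 524/11.
New quantity: q = 361 − 3(524/11) = 2399/11.
Revenue = 5 × 2399/11 = 11995/11.

Tax revenue = 11995/11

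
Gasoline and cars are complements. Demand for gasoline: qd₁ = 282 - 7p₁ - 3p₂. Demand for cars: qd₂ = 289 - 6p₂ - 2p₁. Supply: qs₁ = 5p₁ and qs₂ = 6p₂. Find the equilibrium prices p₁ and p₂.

Market 1: 282 - 7p₁ - 3p₂ = 5p₁ → 12p₁ + 3p₂ = 282.
Market 2: 12p₂ + 2p₁ = 289.
Eliminating p₂: 12×(1) − 3×(2) gives 138p₁ = 2517, so p₁ = 839/46.
Back-substitute into (2): p₂ = (289 − 2×839/46) / 12 = 484/23.

p₁ = 839/46, p₂ = 484/23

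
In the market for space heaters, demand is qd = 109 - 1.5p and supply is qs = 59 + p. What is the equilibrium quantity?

q* = 79

Set qd = qs: 109 - 1.5p = 59 + p.
50 = 2.5p, so p* = 20.
q* = 109 − 1.5(20) = 79.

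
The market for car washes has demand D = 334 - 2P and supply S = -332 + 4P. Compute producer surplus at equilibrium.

Producer surplus = 1568

Equilibrium: 334 - 2P = -332 + 4P gives P* = 111, Q* = 112.
Supply starts at P = 83 (where S = 0).
PS = ½(111 − 83)(112) = 1568.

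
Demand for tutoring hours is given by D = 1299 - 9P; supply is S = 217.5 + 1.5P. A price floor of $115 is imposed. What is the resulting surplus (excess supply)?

Equilibrium price would be P* = 103, so the floor at 115 binds.
At P = 115: D = 264, S = 390.
Surplus = 390 − 264 = 126.

Surplus = 126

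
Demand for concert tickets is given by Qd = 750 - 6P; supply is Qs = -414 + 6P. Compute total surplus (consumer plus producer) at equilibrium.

Equilibrium: 750 - 6P = -414 + 6P gives P* = 97, Q* = 168.
Demand choke price: P = 125; supply starts at P = 69.
CS = ½(125 − 97)(168) = 2352; PS = ½(97 − 69)(168) = 2352.

Total surplus = 4704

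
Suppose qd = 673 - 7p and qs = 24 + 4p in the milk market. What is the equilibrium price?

Set qd = qs: 673 - 7p = 24 + 4p.
649 = 11p, so p* = 59.
q* = 673 − 7(59) = 260.

p* = 59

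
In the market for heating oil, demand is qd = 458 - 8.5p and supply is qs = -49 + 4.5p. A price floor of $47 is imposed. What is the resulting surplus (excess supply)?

Surplus = 104

Equilibrium price would be p* = 39, so the floor at 47 binds.
At p = 47: qd = 58.5, qs = 162.5.
Surplus = 162.5 − 58.5 = 104.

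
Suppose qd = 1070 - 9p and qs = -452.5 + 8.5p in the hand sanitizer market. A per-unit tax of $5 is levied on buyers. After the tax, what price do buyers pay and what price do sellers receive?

Pre-tax equilibrium: p* = 87, q* = 287.
Tax on buyers shifts demand to qd = 1070 − 9(p + 5) = 1025 - 9p.
1025 - 9p = -452.5 + 8.5p gives seller price ps = 591/7; buyers pay pb = 591/7 + 5 = 626/7.
New quantity: q = 1070 − 9(626/7) = 1856/7.

Buyers pay 626/7, sellers receive 591/7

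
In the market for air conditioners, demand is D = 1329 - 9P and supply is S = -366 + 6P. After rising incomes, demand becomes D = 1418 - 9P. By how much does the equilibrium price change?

ΔP = 89/15

Original equilibrium: P* = 113, Q* = 312.
New equilibrium: 1418 - 9P = -366 + 6P, so 1784 = 15P and P' = 1784/15; Q' = 1418 − 9(1784/15) = 347.6.
Change in price: 1784/15 − 113 = 89/15.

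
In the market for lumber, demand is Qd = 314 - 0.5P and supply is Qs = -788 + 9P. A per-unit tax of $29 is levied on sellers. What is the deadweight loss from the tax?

Deadweight loss = 7569/38

Pre-tax equilibrium: P* = 116, Q* = 256.
Tax on sellers shifts supply to Qs = -788 + 9(P − 29) = -1049 + 9P.
314 - 0.5P = -1049 + 9P gives buyer price Pb = 2726/19; sellers receive Ps = 2726/19 − 29 = 2175/19.
New quantity: Q = 314 − 0.5(2726/19) = 4603/19.
DWL = ½ × 29 × (256 − 4603/19) = 7569/38.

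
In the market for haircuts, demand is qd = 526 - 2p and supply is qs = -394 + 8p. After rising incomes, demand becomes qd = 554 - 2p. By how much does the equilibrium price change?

Original equilibrium: p* = 92, q* = 342.
New equilibrium: 554 - 2p = -394 + 8p, so 948 = 10p and p' = 94.8; q' = 554 − 2(94.8) = 364.4.
Change in price: 94.8 − 92 = 2.8.

Δp = 2.8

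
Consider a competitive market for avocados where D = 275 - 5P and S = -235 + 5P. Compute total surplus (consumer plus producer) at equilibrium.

Total surplus = 80

Equilibrium: 275 - 5P = -235 + 5P gives P* = 51, Q* = 20.
Demand choke price: P = 55; supply starts at P = 47.
CS = ½(55 − 51)(20) = 40; PS = ½(51 − 47)(20) = 40.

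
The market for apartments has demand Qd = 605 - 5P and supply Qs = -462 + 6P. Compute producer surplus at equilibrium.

Producer surplus = 1200

Equilibrium: 605 - 5P = -462 + 6P gives P* = 97, Q* = 120.
Supply starts at P = 77 (where Qs = 0).
PS = ½(97 − 77)(120) = 1200.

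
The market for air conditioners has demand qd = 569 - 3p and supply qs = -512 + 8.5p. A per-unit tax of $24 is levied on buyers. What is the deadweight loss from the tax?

Pre-tax equilibrium: p* = 94, q* = 287.
Tax on buyers shifts demand to qd = 569 − 3(p + 24) = 497 - 3p.
497 - 3p = -512 + 8.5p gives seller price ps = 2018/23; buyers pay pb = 2018/23 + 24 = 2570/23.
New quantity: q = 569 − 3(2570/23) = 5377/23.
DWL = ½ × 24 × (287 − 5377/23) = 14688/23.

Deadweight loss = 14688/23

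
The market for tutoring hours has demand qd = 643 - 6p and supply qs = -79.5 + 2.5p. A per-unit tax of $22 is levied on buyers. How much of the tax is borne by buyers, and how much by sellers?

Pre-tax equilibrium: p* = 85, q* = 133.
Tax on buyers shifts demand to qd = 643 − 6(p + 22) = 511 - 6p.
511 - 6p = -79.5 + 2.5p gives seller price ps = 1181/17; buyers pay pb = 1181/17 + 22 = 1555/17.
New quantity: q = 643 − 6(1555/17) = 1601/17.
Buyer burden = 1555/17 − 85 = 110/17; seller burden = 85 − 1181/17 = 264/17.

Buyers bear 110/17, sellers bear 264/17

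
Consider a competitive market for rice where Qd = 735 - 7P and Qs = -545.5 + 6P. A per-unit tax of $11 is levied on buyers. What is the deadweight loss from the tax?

Pre-tax equilibrium: P* = 98.5, Q* = 45.5.
Tax on buyers shifts demand to Qd = 735 − 7(P + 11) = 658 - 7P.
658 - 7P = -545.5 + 6P gives seller price Ps = 2407/26; buyers pay Pb = 2407/26 + 11 = 2693/26.
New quantity: Q = 735 − 7(2693/26) = 259/26.
DWL = ½ × 11 × (45.5 − 259/26) = 2541/13.

Deadweight loss = 2541/13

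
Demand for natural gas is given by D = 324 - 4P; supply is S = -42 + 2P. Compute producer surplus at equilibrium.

Producer surplus = 1600

Equilibrium: 324 - 4P = -42 + 2P gives P* = 61, Q* = 80.
Supply starts at P = 21 (where S = 0).
PS = ½(61 − 21)(80) = 1600.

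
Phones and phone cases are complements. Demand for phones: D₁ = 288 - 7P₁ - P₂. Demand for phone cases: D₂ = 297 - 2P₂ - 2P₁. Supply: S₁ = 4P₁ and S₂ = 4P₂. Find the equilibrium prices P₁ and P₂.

Market 1: 288 - 7P₁ - P₂ = 4P₁ → 11P₁ + P₂ = 288.
Market 2: 6P₂ + 2P₁ = 297.
Eliminating P₂: 6×(1) − 1×(2) gives 64P₁ = 1431, so P₁ = 22.359375.
Back-substitute into (2): P₂ = (297 − 2×22.359375) / 6 = 42.046875.

P₁ = 22.359375, P₂ = 42.046875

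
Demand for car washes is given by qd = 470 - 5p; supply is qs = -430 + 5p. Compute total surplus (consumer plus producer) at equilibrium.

Equilibrium: 470 - 5p = -430 + 5p gives p* = 90, q* = 20.
Demand choke price: p = 94; supply starts at p = 86.
CS = ½(94 − 90)(20) = 40; PS = ½(90 − 86)(20) = 40.

Total surplus = 80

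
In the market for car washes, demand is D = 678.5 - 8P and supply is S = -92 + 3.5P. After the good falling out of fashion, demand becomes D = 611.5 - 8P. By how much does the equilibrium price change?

Original equilibrium: P* = 67, Q* = 142.5.
New equilibrium: 611.5 - 8P = -92 + 3.5P, so 703.5 = 11.5P and P' = 1407/23; Q' = 611.5 − 8(1407/23) = 5617/46.
Change in price: 1407/23 − 67 = -134/23.

ΔP = -134/23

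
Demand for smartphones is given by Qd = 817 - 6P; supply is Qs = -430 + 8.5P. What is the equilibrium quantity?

Q* = 301

Set Qd = Qs: 817 - 6P = -430 + 8.5P.
1247 = 14.5P, so P* = 86.
Q* = 817 − 6(86) = 301.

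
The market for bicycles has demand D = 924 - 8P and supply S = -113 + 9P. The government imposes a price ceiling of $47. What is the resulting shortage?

Equilibrium price would be P* = 61, so the ceiling at 47 binds.
At P = 47: D = 924 − 8(47) = 548, S = -113 + 9(47) = 310.
Shortage = 548 − 310 = 238.

Shortage = 238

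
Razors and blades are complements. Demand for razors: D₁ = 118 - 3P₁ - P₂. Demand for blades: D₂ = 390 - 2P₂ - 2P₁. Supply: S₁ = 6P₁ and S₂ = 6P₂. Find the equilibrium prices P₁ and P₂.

P₁ = 277/35, P₂ = 1637/35

Market 1: 118 - 3P₁ - P₂ = 6P₁ → 9P₁ + P₂ = 118.
Market 2: 8P₂ + 2P₁ = 390.
Eliminating P₂: 8×(1) − 1×(2) gives 70P₁ = 554, so P₁ = 277/35.
Back-substitute into (2): P₂ = (390 − 2×277/35) / 8 = 1637/35.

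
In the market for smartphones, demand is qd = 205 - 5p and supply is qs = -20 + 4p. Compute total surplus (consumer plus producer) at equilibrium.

Equilibrium: 205 - 5p = -20 + 4p gives p* = 25, q* = 80.
Demand choke price: p = 41; supply starts at p = 5.
CS = ½(41 − 25)(80) = 640; PS = ½(25 − 5)(80) = 800.

Total surplus = 1440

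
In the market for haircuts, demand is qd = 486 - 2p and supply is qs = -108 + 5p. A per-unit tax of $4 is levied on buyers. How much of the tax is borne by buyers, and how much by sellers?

Buyers bear 20/7, sellers bear 8/7

Pre-tax equilibrium: p* = 594/7, q* = 2214/7.
Tax on buyers shifts demand to qd = 486 − 2(p + 4) = 478 - 2p.
478 - 2p = -108 + 5p gives seller price ps = 586/7; buyers pay pb = 586/7 + 4 = 614/7.
New quantity: q = 486 − 2(614/7) = 2174/7.
Buyer burden = 614/7 − 594/7 = 20/7; seller burden = 594/7 − 586/7 = 8/7.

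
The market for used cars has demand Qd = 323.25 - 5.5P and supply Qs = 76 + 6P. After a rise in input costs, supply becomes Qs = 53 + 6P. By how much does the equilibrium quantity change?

ΔQ = -11

Original equilibrium: P* = 21.5, Q* = 205.
New equilibrium: 323.25 - 5.5P = 53 + 6P, so 270.25 = 11.5P and P' = 23.5; Q' = 323.25 − 5.5(23.5) = 194.
Change in quantity: 194 − 205 = -11.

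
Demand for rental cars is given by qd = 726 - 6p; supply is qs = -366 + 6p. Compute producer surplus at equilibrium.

Equilibrium: 726 - 6p = -366 + 6p gives p* = 91, q* = 180.
Supply starts at p = 61 (where qs = 0).
PS = ½(91 − 61)(180) = 2700.

Producer surplus = 2700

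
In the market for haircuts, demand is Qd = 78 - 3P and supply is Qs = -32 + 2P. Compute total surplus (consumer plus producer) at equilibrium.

Equilibrium: 78 - 3P = -32 + 2P gives P* = 22, Q* = 12.
Demand choke price: P = 26; supply starts at P = 16.
CS = ½(26 − 22)(12) = 24; PS = ½(22 − 16)(12) = 36.

Total surplus = 60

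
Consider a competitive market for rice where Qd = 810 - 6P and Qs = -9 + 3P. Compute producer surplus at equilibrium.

Equilibrium: 810 - 6P = -9 + 3P gives P* = 91, Q* = 264.
Supply starts at P = 3 (where Qs = 0).
PS = ½(91 − 3)(264) = 11616.

Producer surplus = 11616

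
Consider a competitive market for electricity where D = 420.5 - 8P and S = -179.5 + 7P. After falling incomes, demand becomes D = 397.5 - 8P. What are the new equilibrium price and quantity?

Original equilibrium: P* = 40, Q* = 100.5.
New equilibrium: 397.5 - 8P = -179.5 + 7P, so 577 = 15P and P' = 577/15; Q' = 397.5 − 8(577/15) = 2693/30.

P' = 577/15, Q' = 2693/30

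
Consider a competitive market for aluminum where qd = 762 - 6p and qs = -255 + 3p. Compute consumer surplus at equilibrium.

Equilibrium: 762 - 6p = -255 + 3p gives p* = 113, q* = 84.
Demand choke price (qd = 0): p = 127.
CS = ½(127 − 113)(84) = 588.

Consumer surplus = 588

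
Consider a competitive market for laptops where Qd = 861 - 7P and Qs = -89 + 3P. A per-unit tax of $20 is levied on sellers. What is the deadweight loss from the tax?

Deadweight loss = 420

Pre-tax equilibrium: P* = 95, Q* = 196.
Tax on sellers shifts supply to Qs = -89 + 3(P − 20) = -149 + 3P.
861 - 7P = -149 + 3P gives buyer price Pb = 101; sellers receive Ps = 101 − 20 = 81.
New quantity: Q = 861 − 7(101) = 154.
DWL = ½ × 20 × (196 − 154) = 420.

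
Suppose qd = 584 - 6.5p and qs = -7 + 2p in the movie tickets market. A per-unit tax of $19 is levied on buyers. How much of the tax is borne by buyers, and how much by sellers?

Buyers bear 76/17, sellers bear 247/17

Pre-tax equilibrium: p* = 1182/17, q* = 2245/17.
Tax on buyers shifts demand to qd = 584 − 6.5(p + 19) = 460.5 - 6.5p.
460.5 - 6.5p = -7 + 2p gives seller price ps = 55; buyers pay pb = 55 + 19 = 74.
New quantity: q = 584 − 6.5(74) = 103.
Buyer burden = 74 − 1182/17 = 76/17; seller burden = 1182/17 − 55 = 247/17.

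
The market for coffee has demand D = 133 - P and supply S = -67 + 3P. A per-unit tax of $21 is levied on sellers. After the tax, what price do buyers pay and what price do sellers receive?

Pre-tax equilibrium: P* = 50, Q* = 83.
Tax on sellers shifts supply to S = -67 + 3(P − 21) = -130 + 3P.
133 - P = -130 + 3P gives buyer price Pb = 65.75; sellers receive Ps = 65.75 − 21 = 44.75.
New quantity: Q = 133 − 1(65.75) = 67.25.

Buyers pay $65.75, sellers receive $44.75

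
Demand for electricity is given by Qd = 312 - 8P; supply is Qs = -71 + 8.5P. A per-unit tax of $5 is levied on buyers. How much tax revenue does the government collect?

Pre-tax equilibrium: P* = 766/33, Q* = 4168/33.
Tax on buyers shifts demand to Qd = 312 − 8(P + 5) = 272 - 8P.
272 - 8P = -71 + 8.5P gives seller price Ps = 686/33; buyers pay Pb = 686/33 + 5 = 851/33.
New quantity: Q = 312 − 8(851/33) = 3488/33.
Revenue = 5 × 3488/33 = 17440/33.

Tax revenue = 17440/33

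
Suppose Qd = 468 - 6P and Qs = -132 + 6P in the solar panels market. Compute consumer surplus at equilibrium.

Consumer surplus = 2352

Equilibrium: 468 - 6P = -132 + 6P gives P* = 50, Q* = 168.
Demand choke price (Qd = 0): P = 78.
CS = ½(78 − 50)(168) = 2352.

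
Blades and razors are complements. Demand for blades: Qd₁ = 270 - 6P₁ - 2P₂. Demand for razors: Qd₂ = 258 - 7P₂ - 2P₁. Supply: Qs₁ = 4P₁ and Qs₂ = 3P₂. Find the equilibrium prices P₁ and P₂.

Market 1: 270 - 6P₁ - 2P₂ = 4P₁ → 10P₁ + 2P₂ = 270.
Market 2: 10P₂ + 2P₁ = 258.
Eliminating P₂: 10×(1) − 2×(2) gives 96P₁ = 2184, so P₁ = 22.75.
Back-substitute into (2): P₂ = (258 − 2×22.75) / 10 = 21.25.

P₁ = 22.75, P₂ = 21.25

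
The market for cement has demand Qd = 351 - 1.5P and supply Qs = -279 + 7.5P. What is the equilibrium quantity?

Set Qd = Qs: 351 - 1.5P = -279 + 7.5P.
630 = 9P, so P* = 70.
Q* = 351 − 1.5(70) = 246.

Q* = 246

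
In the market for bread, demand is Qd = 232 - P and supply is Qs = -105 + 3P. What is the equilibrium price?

Set Qd = Qs: 232 - P = -105 + 3P.
337 = 4P, so P* = 84.25.
Q* = 232 − 1(84.25) = 147.75.

P* = 84.25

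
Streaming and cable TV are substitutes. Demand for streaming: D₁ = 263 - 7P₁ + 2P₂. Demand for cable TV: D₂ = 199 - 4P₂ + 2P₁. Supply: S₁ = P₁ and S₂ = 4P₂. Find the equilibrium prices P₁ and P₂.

Market 1: 263 - 7P₁ + 2P₂ = P₁ → 8P₁ - 2P₂ = 263.
Market 2: 8P₂ - 2P₁ = 199.
Eliminating P₂: 8×(1) + 2×(2) gives 60P₁ = 2502, so P₁ = 41.7.
Back-substitute into (2): P₂ = (199 + 2×41.7) / 8 = 35.3.

P₁ = 41.7, P₂ = 35.3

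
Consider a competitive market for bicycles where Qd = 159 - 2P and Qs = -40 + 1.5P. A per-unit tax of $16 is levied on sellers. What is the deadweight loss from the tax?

Pre-tax equilibrium: P* = 398/7, Q* = 317/7.
Tax on sellers shifts supply to Qs = -40 + 1.5(P − 16) = -64 + 1.5P.
159 - 2P = -64 + 1.5P gives buyer price Pb = 446/7; sellers receive Ps = 446/7 − 16 = 334/7.
New quantity: Q = 159 − 2(446/7) = 221/7.
DWL = ½ × 16 × (317/7 − 221/7) = 768/7.

Deadweight loss = 768/7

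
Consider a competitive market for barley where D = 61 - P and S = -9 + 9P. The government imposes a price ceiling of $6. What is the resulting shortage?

Equilibrium price would be P* = 7, so the ceiling at 6 binds.
At P = 6: D = 61 − 1(6) = 55, S = -9 + 9(6) = 45.
Shortage = 55 − 45 = 10.

Shortage = 10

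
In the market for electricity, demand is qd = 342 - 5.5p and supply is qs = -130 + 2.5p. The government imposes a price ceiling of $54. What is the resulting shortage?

Shortage = 40

Equilibrium price would be p* = 59, so the ceiling at 54 binds.
At p = 54: qd = 342 − 5.5(54) = 45, qs = -130 + 2.5(54) = 5.
Shortage = 45 − 5 = 40.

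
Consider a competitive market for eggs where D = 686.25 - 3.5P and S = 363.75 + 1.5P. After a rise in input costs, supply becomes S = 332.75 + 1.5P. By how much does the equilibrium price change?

ΔP = 6.2

Original equilibrium: P* = 64.5, Q* = 460.5.
New equilibrium: 686.25 - 3.5P = 332.75 + 1.5P, so 353.5 = 5P and P' = 70.7; Q' = 686.25 − 3.5(70.7) = 438.8.
Change in price: 70.7 − 64.5 = 6.2.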